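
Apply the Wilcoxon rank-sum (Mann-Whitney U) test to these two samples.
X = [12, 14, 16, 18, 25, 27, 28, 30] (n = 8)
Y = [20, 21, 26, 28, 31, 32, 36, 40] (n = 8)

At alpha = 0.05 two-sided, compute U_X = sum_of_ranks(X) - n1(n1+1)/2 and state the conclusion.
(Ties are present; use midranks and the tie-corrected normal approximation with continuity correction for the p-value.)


Step 1: Combine and sort all 16 observations; assign midranks.
sorted (value, group): (12,X), (14,X), (16,X), (18,X), (20,Y), (21,Y), (25,X), (26,Y), (27,X), (28,X), (28,Y), (30,X), (31,Y), (32,Y), (36,Y), (40,Y)
ranks: 12->1, 14->2, 16->3, 18->4, 20->5, 21->6, 25->7, 26->8, 27->9, 28->10.5, 28->10.5, 30->12, 31->13, 32->14, 36->15, 40->16
Step 2: Rank sum for X: R1 = 1 + 2 + 3 + 4 + 7 + 9 + 10.5 + 12 = 48.5.
Step 3: U_X = R1 - n1(n1+1)/2 = 48.5 - 8*9/2 = 48.5 - 36 = 12.5.
       U_Y = n1*n2 - U_X = 64 - 12.5 = 51.5.
Step 4: Ties are present, so use the tie-corrected normal approximation (with continuity correction) for the p-value.
Step 5: p-value = 0.045840; compare to alpha = 0.05. reject H0.

U_X = 12.5, p = 0.045840, reject H0 at alpha = 0.05.


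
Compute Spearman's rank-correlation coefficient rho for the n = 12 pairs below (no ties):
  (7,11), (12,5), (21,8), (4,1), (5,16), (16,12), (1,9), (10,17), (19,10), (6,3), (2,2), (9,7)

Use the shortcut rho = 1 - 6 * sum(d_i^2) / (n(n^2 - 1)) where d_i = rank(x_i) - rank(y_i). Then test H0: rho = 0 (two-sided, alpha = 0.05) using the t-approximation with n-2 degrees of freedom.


Step 1: Rank x and y separately (midranks; no ties here).
rank(x): 7->6, 12->9, 21->12, 4->3, 5->4, 16->10, 1->1, 10->8, 19->11, 6->5, 2->2, 9->7
rank(y): 11->9, 5->4, 8->6, 1->1, 16->11, 12->10, 9->7, 17->12, 10->8, 3->3, 2->2, 7->5
Step 2: d_i = R_x(i) - R_y(i); compute d_i^2.
  (6-9)^2=9, (9-4)^2=25, (12-6)^2=36, (3-1)^2=4, (4-11)^2=49, (10-10)^2=0, (1-7)^2=36, (8-12)^2=16, (11-8)^2=9, (5-3)^2=4, (2-2)^2=0, (7-5)^2=4
sum(d^2) = 192.
Step 3: rho = 1 - 6*192 / (12*(12^2 - 1)) = 1 - 1152/1716 = 0.328671.
Step 4: Under H0, t = rho * sqrt((n-2)/(1-rho^2)) = 1.1005 ~ t(10).
Step 5: Two-sided p-value from the t-distribution with 10 df = 0.296904.
Step 6: alpha = 0.05. fail to reject H0.

rho = 0.3287, p = 0.296904, fail to reject H0 at alpha = 0.05.


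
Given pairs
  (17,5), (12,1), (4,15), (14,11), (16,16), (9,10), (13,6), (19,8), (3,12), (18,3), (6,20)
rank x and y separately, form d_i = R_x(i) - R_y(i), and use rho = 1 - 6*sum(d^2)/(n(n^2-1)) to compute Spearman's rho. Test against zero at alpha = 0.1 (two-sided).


Step 1: Rank x and y separately (midranks; no ties here).
rank(x): 17->9, 12->5, 4->2, 14->7, 16->8, 9->4, 13->6, 19->11, 3->1, 18->10, 6->3
rank(y): 5->3, 1->1, 15->9, 11->7, 16->10, 10->6, 6->4, 8->5, 12->8, 3->2, 20->11
Step 2: d_i = R_x(i) - R_y(i); compute d_i^2.
  (9-3)^2=36, (5-1)^2=16, (2-9)^2=49, (7-7)^2=0, (8-10)^2=4, (4-6)^2=4, (6-4)^2=4, (11-5)^2=36, (1-8)^2=49, (10-2)^2=64, (3-11)^2=64
sum(d^2) = 326.
Step 3: rho = 1 - 6*326 / (11*(11^2 - 1)) = 1 - 1956/1320 = -0.481818.
Step 4: Under H0, t = rho * sqrt((n-2)/(1-rho^2)) = -1.6496 ~ t(9).
Step 5: Two-sided p-value from the t-distribution with 9 df = 0.133434.
Step 6: alpha = 0.1. fail to reject H0.

rho = -0.4818, p = 0.133434, fail to reject H0 at alpha = 0.1.


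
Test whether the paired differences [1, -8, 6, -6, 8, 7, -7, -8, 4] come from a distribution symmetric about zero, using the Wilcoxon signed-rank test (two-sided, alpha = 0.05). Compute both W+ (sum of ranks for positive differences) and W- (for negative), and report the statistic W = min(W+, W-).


Step 1: Drop any zero differences (none here) and take |d_i|.
|d| = [1, 8, 6, 6, 8, 7, 7, 8, 4]
Step 2: Midrank |d_i| (ties get averaged ranks).
ranks: |1|->1, |8|->8, |6|->3.5, |6|->3.5, |8|->8, |7|->5.5, |7|->5.5, |8|->8, |4|->2
Step 3: Attach original signs; sum ranks with positive sign and with negative sign.
W+ = 1 + 3.5 + 8 + 5.5 + 2 = 20
W- = 8 + 3.5 + 5.5 + 8 = 25
(Check: W+ + W- = 45 should equal n(n+1)/2 = 45.)
Step 4: Test statistic W = min(W+, W-) = 20.
Step 5: Ties in |d|, so use the tie-corrected normal approximation.
        E[W] = n(n+1)/4 = 9*10/4 = 22.5.
        Tie groups: |d|=6 (t=2), |d|=7 (t=2), |d|=8 (t=3); sum(t^3 - t) = 36.
        Var[W] = n(n+1)(2n+1)/24 - sum(t^3-t)/48 = 1710/24 - 36/48 = 70.5.
        z = (W - E[W]) / sqrt(Var[W]) = (20 - 22.5) / 8.3964 = -0.2977.
        Two-sided p = 2*Phi(z) = 0.765897.
Step 6: alpha = 0.05. fail to reject H0.

W+ = 20, W- = 25, W = min = 20, p = 0.765897, fail to reject H0.


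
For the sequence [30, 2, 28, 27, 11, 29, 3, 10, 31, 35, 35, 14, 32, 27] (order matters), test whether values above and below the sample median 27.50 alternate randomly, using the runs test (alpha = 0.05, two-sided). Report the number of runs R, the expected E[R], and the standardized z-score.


Step 1: Compute median = 27.50; label A = above, B = below.
Labels in order: ABABBABBAAABAB  (n_A = 7, n_B = 7)
Step 2: Count runs R = 10.
Step 3: Under H0 (random ordering), E[R] = 2*n_A*n_B/(n_A+n_B) + 1 = 2*7*7/14 + 1 = 8.0000.
        Var[R] = 2*n_A*n_B*(2*n_A*n_B - n_A - n_B) / ((n_A+n_B)^2 * (n_A+n_B-1)) = 8232/2548 = 3.2308.
        SD[R] = 1.7974.
Step 4: Continuity-corrected z = (R - 0.5 - E[R]) / SD[R] = (10 - 0.5 - 8.0000) / 1.7974 = 0.8345.
Step 5: Two-sided p-value via normal approximation = 2*(1 - Phi(|z|)) = 0.403986.
Step 6: alpha = 0.05. fail to reject H0.

R = 10, z = 0.8345, p = 0.403986, fail to reject H0.


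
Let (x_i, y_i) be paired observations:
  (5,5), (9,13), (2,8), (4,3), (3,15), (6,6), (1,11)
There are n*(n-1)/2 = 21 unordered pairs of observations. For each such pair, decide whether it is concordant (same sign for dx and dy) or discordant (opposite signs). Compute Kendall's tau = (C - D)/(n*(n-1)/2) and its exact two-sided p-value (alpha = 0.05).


Step 1: Enumerate the 21 unordered pairs (i,j) with i<j and classify each by sign(x_j-x_i) * sign(y_j-y_i).
  (1,2):dx=+4,dy=+8->C; (1,3):dx=-3,dy=+3->D; (1,4):dx=-1,dy=-2->C; (1,5):dx=-2,dy=+10->D
  (1,6):dx=+1,dy=+1->C; (1,7):dx=-4,dy=+6->D; (2,3):dx=-7,dy=-5->C; (2,4):dx=-5,dy=-10->C
  (2,5):dx=-6,dy=+2->D; (2,6):dx=-3,dy=-7->C; (2,7):dx=-8,dy=-2->C; (3,4):dx=+2,dy=-5->D
  (3,5):dx=+1,dy=+7->C; (3,6):dx=+4,dy=-2->D; (3,7):dx=-1,dy=+3->D; (4,5):dx=-1,dy=+12->D
  (4,6):dx=+2,dy=+3->C; (4,7):dx=-3,dy=+8->D; (5,6):dx=+3,dy=-9->D; (5,7):dx=-2,dy=-4->C
  (6,7):dx=-5,dy=+5->D
Step 2: C = 10, D = 11, total pairs = 21.
Step 3: tau = (C - D)/(n(n-1)/2) = (10 - 11)/21 = -0.047619.
Step 4: Exact two-sided p-value (enumerate n! = 5040 permutations of y under H0): p = 1.000000.
Step 5: alpha = 0.05. fail to reject H0.

tau_b = -0.0476 (C=10, D=11), p = 1.000000, fail to reject H0.


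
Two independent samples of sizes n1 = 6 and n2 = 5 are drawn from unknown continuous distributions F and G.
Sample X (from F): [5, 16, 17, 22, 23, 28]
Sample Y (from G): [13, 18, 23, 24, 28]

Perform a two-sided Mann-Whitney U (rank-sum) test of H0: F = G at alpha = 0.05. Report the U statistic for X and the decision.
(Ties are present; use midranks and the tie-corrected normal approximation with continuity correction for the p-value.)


Step 1: Combine and sort all 11 observations; assign midranks.
sorted (value, group): (5,X), (13,Y), (16,X), (17,X), (18,Y), (22,X), (23,X), (23,Y), (24,Y), (28,X), (28,Y)
ranks: 5->1, 13->2, 16->3, 17->4, 18->5, 22->6, 23->7.5, 23->7.5, 24->9, 28->10.5, 28->10.5
Step 2: Rank sum for X: R1 = 1 + 3 + 4 + 6 + 7.5 + 10.5 = 32.
Step 3: U_X = R1 - n1(n1+1)/2 = 32 - 6*7/2 = 32 - 21 = 11.
       U_Y = n1*n2 - U_X = 30 - 11 = 19.
Step 4: Ties are present, so use the tie-corrected normal approximation (with continuity correction) for the p-value.
Step 5: p-value = 0.520916; compare to alpha = 0.05. fail to reject H0.

U_X = 11, p = 0.520916, fail to reject H0 at alpha = 0.05.


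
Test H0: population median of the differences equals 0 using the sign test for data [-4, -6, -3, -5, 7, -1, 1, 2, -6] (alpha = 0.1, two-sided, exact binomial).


Step 1: Discard zero differences. Original n = 9; n_eff = number of nonzero differences = 9.
Nonzero differences (with sign): -4, -6, -3, -5, +7, -1, +1, +2, -6
Step 2: Count signs: positive = 3, negative = 6.
Step 3: Under H0: P(positive) = 0.5, so the number of positives S ~ Bin(9, 0.5).
Step 4: Two-sided exact p-value = sum of Bin(9,0.5) probabilities at or below the observed probability = 0.507812.
Step 5: alpha = 0.1. fail to reject H0.

n_eff = 9, pos = 3, neg = 6, p = 0.507812, fail to reject H0.


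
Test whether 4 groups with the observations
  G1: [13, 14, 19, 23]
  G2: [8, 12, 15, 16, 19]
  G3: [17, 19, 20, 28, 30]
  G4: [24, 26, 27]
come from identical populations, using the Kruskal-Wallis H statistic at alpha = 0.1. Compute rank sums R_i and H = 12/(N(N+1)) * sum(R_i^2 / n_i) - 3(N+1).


Step 1: Combine all N = 17 observations and assign midranks.
sorted (value, group, rank): (8,G2,1), (12,G2,2), (13,G1,3), (14,G1,4), (15,G2,5), (16,G2,6), (17,G3,7), (19,G1,9), (19,G2,9), (19,G3,9), (20,G3,11), (23,G1,12), (24,G4,13), (26,G4,14), (27,G4,15), (28,G3,16), (30,G3,17)
Step 2: Sum ranks within each group.
R_1 = 28 (n_1 = 4)
R_2 = 23 (n_2 = 5)
R_3 = 60 (n_3 = 5)
R_4 = 42 (n_4 = 3)
Step 3: H = 12/(N(N+1)) * sum(R_i^2/n_i) - 3(N+1)
     = 12/(17*18) * (28^2/4 + 23^2/5 + 60^2/5 + 42^2/3) - 3*18
     = 0.039216 * 1609.8 - 54
     = 9.129412.
Step 4: Ties present; correction factor C = 1 - 24/(17^3 - 17) = 0.995098. Corrected H = 9.129412 / 0.995098 = 9.174384.
Step 5: Under H0, H ~ chi^2(3); p-value = 0.027060.
Step 6: alpha = 0.1. reject H0.

H = 9.1744, df = 3, p = 0.027060, reject H0.


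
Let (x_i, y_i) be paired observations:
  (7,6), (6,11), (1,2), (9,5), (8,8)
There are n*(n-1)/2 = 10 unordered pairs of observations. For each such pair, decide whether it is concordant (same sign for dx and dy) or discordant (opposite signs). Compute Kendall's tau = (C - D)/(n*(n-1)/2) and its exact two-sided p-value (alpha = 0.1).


Step 1: Enumerate the 10 unordered pairs (i,j) with i<j and classify each by sign(x_j-x_i) * sign(y_j-y_i).
  (1,2):dx=-1,dy=+5->D; (1,3):dx=-6,dy=-4->C; (1,4):dx=+2,dy=-1->D; (1,5):dx=+1,dy=+2->C
  (2,3):dx=-5,dy=-9->C; (2,4):dx=+3,dy=-6->D; (2,5):dx=+2,dy=-3->D; (3,4):dx=+8,dy=+3->C
  (3,5):dx=+7,dy=+6->C; (4,5):dx=-1,dy=+3->D
Step 2: C = 5, D = 5, total pairs = 10.
Step 3: tau = (C - D)/(n(n-1)/2) = (5 - 5)/10 = 0.000000.
Step 4: Exact two-sided p-value (enumerate n! = 120 permutations of y under H0): p = 1.000000.
Step 5: alpha = 0.1. fail to reject H0.

tau_b = 0.0000 (C=5, D=5), p = 1.000000, fail to reject H0.


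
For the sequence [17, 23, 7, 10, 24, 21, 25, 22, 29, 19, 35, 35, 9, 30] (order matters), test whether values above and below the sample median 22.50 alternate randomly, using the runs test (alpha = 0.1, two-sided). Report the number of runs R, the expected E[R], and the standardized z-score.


Step 1: Compute median = 22.50; label A = above, B = below.
Labels in order: BABBABABABAABA  (n_A = 7, n_B = 7)
Step 2: Count runs R = 12.
Step 3: Under H0 (random ordering), E[R] = 2*n_A*n_B/(n_A+n_B) + 1 = 2*7*7/14 + 1 = 8.0000.
        Var[R] = 2*n_A*n_B*(2*n_A*n_B - n_A - n_B) / ((n_A+n_B)^2 * (n_A+n_B-1)) = 8232/2548 = 3.2308.
        SD[R] = 1.7974.
Step 4: Continuity-corrected z = (R - 0.5 - E[R]) / SD[R] = (12 - 0.5 - 8.0000) / 1.7974 = 1.9472.
Step 5: Two-sided p-value via normal approximation = 2*(1 - Phi(|z|)) = 0.051508.
Step 6: alpha = 0.1. reject H0.

R = 12, z = 1.9472, p = 0.051508, reject H0.


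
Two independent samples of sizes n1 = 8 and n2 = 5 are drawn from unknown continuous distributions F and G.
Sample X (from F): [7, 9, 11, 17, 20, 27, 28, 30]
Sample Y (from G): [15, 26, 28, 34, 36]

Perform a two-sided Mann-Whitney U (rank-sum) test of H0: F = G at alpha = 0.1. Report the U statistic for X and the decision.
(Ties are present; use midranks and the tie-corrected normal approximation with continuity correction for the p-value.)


Step 1: Combine and sort all 13 observations; assign midranks.
sorted (value, group): (7,X), (9,X), (11,X), (15,Y), (17,X), (20,X), (26,Y), (27,X), (28,X), (28,Y), (30,X), (34,Y), (36,Y)
ranks: 7->1, 9->2, 11->3, 15->4, 17->5, 20->6, 26->7, 27->8, 28->9.5, 28->9.5, 30->11, 34->12, 36->13
Step 2: Rank sum for X: R1 = 1 + 2 + 3 + 5 + 6 + 8 + 9.5 + 11 = 45.5.
Step 3: U_X = R1 - n1(n1+1)/2 = 45.5 - 8*9/2 = 45.5 - 36 = 9.5.
       U_Y = n1*n2 - U_X = 40 - 9.5 = 30.5.
Step 4: Ties are present, so use the tie-corrected normal approximation (with continuity correction) for the p-value.
Step 5: p-value = 0.142685; compare to alpha = 0.1. fail to reject H0.

U_X = 9.5, p = 0.142685, fail to reject H0 at alpha = 0.1.


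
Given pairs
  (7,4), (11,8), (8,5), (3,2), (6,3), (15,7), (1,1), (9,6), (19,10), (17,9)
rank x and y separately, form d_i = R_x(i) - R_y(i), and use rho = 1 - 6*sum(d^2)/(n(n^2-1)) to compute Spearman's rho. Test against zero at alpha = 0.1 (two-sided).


Step 1: Rank x and y separately (midranks; no ties here).
rank(x): 7->4, 11->7, 8->5, 3->2, 6->3, 15->8, 1->1, 9->6, 19->10, 17->9
rank(y): 4->4, 8->8, 5->5, 2->2, 3->3, 7->7, 1->1, 6->6, 10->10, 9->9
Step 2: d_i = R_x(i) - R_y(i); compute d_i^2.
  (4-4)^2=0, (7-8)^2=1, (5-5)^2=0, (2-2)^2=0, (3-3)^2=0, (8-7)^2=1, (1-1)^2=0, (6-6)^2=0, (10-10)^2=0, (9-9)^2=0
sum(d^2) = 2.
Step 3: rho = 1 - 6*2 / (10*(10^2 - 1)) = 1 - 12/990 = 0.987879.
Step 4: Under H0, t = rho * sqrt((n-2)/(1-rho^2)) = 18.0003 ~ t(8).
Step 5: Two-sided p-value from the t-distribution with 8 df = 0.000000.
Step 6: alpha = 0.1. reject H0.

rho = 0.9879, p = 0.000000, reject H0 at alpha = 0.1.


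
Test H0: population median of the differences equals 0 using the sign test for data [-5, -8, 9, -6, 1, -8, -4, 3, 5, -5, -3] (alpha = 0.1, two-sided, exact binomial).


Step 1: Discard zero differences. Original n = 11; n_eff = number of nonzero differences = 11.
Nonzero differences (with sign): -5, -8, +9, -6, +1, -8, -4, +3, +5, -5, -3
Step 2: Count signs: positive = 4, negative = 7.
Step 3: Under H0: P(positive) = 0.5, so the number of positives S ~ Bin(11, 0.5).
Step 4: Two-sided exact p-value = sum of Bin(11,0.5) probabilities at or below the observed probability = 0.548828.
Step 5: alpha = 0.1. fail to reject H0.

n_eff = 11, pos = 4, neg = 7, p = 0.548828, fail to reject H0.


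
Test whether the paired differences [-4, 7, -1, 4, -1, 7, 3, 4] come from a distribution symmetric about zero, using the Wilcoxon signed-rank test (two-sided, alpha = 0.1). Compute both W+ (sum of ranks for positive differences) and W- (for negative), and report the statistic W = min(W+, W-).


Step 1: Drop any zero differences (none here) and take |d_i|.
|d| = [4, 7, 1, 4, 1, 7, 3, 4]
Step 2: Midrank |d_i| (ties get averaged ranks).
ranks: |4|->5, |7|->7.5, |1|->1.5, |4|->5, |1|->1.5, |7|->7.5, |3|->3, |4|->5
Step 3: Attach original signs; sum ranks with positive sign and with negative sign.
W+ = 7.5 + 5 + 7.5 + 3 + 5 = 28
W- = 5 + 1.5 + 1.5 = 8
(Check: W+ + W- = 36 should equal n(n+1)/2 = 36.)
Step 4: Test statistic W = min(W+, W-) = 8.
Step 5: Ties in |d|, so use the tie-corrected normal approximation.
        E[W] = n(n+1)/4 = 8*9/4 = 18.
        Tie groups: |d|=1 (t=2), |d|=4 (t=3), |d|=7 (t=2); sum(t^3 - t) = 36.
        Var[W] = n(n+1)(2n+1)/24 - sum(t^3-t)/48 = 1224/24 - 36/48 = 50.25.
        z = (W - E[W]) / sqrt(Var[W]) = (8 - 18) / 7.0887 = -1.4107.
        Two-sided p = 2*Phi(z) = 0.158336.
Step 6: alpha = 0.1. fail to reject H0.

W+ = 28, W- = 8, W = min = 8, p = 0.158336, fail to reject H0.


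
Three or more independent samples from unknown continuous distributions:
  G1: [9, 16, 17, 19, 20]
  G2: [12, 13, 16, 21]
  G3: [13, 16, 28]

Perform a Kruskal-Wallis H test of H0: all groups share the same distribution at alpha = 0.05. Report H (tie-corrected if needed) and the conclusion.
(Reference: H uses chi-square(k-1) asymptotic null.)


Step 1: Combine all N = 12 observations and assign midranks.
sorted (value, group, rank): (9,G1,1), (12,G2,2), (13,G2,3.5), (13,G3,3.5), (16,G1,6), (16,G2,6), (16,G3,6), (17,G1,8), (19,G1,9), (20,G1,10), (21,G2,11), (28,G3,12)
Step 2: Sum ranks within each group.
R_1 = 34 (n_1 = 5)
R_2 = 22.5 (n_2 = 4)
R_3 = 21.5 (n_3 = 3)
Step 3: H = 12/(N(N+1)) * sum(R_i^2/n_i) - 3(N+1)
     = 12/(12*13) * (34^2/5 + 22.5^2/4 + 21.5^2/3) - 3*13
     = 0.076923 * 511.846 - 39
     = 0.372756.
Step 4: Ties present; correction factor C = 1 - 30/(12^3 - 12) = 0.982517. Corrected H = 0.372756 / 0.982517 = 0.379389.
Step 5: Under H0, H ~ chi^2(2); p-value = 0.827212.
Step 6: alpha = 0.05. fail to reject H0.

H = 0.3794, df = 2, p = 0.827212, fail to reject H0.


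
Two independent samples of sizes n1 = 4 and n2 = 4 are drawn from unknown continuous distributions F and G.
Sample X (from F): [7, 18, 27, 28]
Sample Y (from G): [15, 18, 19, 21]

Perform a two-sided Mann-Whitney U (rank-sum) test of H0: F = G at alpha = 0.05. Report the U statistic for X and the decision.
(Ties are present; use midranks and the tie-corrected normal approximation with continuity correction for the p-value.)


Step 1: Combine and sort all 8 observations; assign midranks.
sorted (value, group): (7,X), (15,Y), (18,X), (18,Y), (19,Y), (21,Y), (27,X), (28,X)
ranks: 7->1, 15->2, 18->3.5, 18->3.5, 19->5, 21->6, 27->7, 28->8
Step 2: Rank sum for X: R1 = 1 + 3.5 + 7 + 8 = 19.5.
Step 3: U_X = R1 - n1(n1+1)/2 = 19.5 - 4*5/2 = 19.5 - 10 = 9.5.
       U_Y = n1*n2 - U_X = 16 - 9.5 = 6.5.
Step 4: Ties are present, so use the tie-corrected normal approximation (with continuity correction) for the p-value.
Step 5: p-value = 0.771503; compare to alpha = 0.05. fail to reject H0.

U_X = 9.5, p = 0.771503, fail to reject H0 at alpha = 0.05.


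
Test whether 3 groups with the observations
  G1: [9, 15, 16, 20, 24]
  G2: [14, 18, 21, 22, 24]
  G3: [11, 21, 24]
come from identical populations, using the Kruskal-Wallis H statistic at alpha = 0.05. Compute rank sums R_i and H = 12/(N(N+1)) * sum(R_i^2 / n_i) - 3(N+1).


Step 1: Combine all N = 13 observations and assign midranks.
sorted (value, group, rank): (9,G1,1), (11,G3,2), (14,G2,3), (15,G1,4), (16,G1,5), (18,G2,6), (20,G1,7), (21,G2,8.5), (21,G3,8.5), (22,G2,10), (24,G1,12), (24,G2,12), (24,G3,12)
Step 2: Sum ranks within each group.
R_1 = 29 (n_1 = 5)
R_2 = 39.5 (n_2 = 5)
R_3 = 22.5 (n_3 = 3)
Step 3: H = 12/(N(N+1)) * sum(R_i^2/n_i) - 3(N+1)
     = 12/(13*14) * (29^2/5 + 39.5^2/5 + 22.5^2/3) - 3*14
     = 0.065934 * 649 - 42
     = 0.791209.
Step 4: Ties present; correction factor C = 1 - 30/(13^3 - 13) = 0.986264. Corrected H = 0.791209 / 0.986264 = 0.802228.
Step 5: Under H0, H ~ chi^2(2); p-value = 0.669574.
Step 6: alpha = 0.05. fail to reject H0.

H = 0.8022, df = 2, p = 0.669574, fail to reject H0.


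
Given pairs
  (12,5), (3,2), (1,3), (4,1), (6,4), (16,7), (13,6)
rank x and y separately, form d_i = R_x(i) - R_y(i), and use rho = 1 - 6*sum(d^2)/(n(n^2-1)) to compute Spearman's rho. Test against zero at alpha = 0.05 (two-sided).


Step 1: Rank x and y separately (midranks; no ties here).
rank(x): 12->5, 3->2, 1->1, 4->3, 6->4, 16->7, 13->6
rank(y): 5->5, 2->2, 3->3, 1->1, 4->4, 7->7, 6->6
Step 2: d_i = R_x(i) - R_y(i); compute d_i^2.
  (5-5)^2=0, (2-2)^2=0, (1-3)^2=4, (3-1)^2=4, (4-4)^2=0, (7-7)^2=0, (6-6)^2=0
sum(d^2) = 8.
Step 3: rho = 1 - 6*8 / (7*(7^2 - 1)) = 1 - 48/336 = 0.857143.
Step 4: Under H0, t = rho * sqrt((n-2)/(1-rho^2)) = 3.7210 ~ t(5).
Step 5: Two-sided p-value from the t-distribution with 5 df = 0.013697.
Step 6: alpha = 0.05. reject H0.

rho = 0.8571, p = 0.013697, reject H0 at alpha = 0.05.


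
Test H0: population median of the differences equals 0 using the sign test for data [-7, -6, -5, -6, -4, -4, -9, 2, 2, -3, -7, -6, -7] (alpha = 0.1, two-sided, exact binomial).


Step 1: Discard zero differences. Original n = 13; n_eff = number of nonzero differences = 13.
Nonzero differences (with sign): -7, -6, -5, -6, -4, -4, -9, +2, +2, -3, -7, -6, -7
Step 2: Count signs: positive = 2, negative = 11.
Step 3: Under H0: P(positive) = 0.5, so the number of positives S ~ Bin(13, 0.5).
Step 4: Two-sided exact p-value = sum of Bin(13,0.5) probabilities at or below the observed probability = 0.022461.
Step 5: alpha = 0.1. reject H0.

n_eff = 13, pos = 2, neg = 11, p = 0.022461, reject H0.


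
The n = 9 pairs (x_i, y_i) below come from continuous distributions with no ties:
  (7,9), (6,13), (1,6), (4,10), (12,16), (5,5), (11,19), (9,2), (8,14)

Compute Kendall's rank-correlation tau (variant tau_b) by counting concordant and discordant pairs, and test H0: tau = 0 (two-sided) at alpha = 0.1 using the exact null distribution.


Step 1: Enumerate the 36 unordered pairs (i,j) with i<j and classify each by sign(x_j-x_i) * sign(y_j-y_i).
  (1,2):dx=-1,dy=+4->D; (1,3):dx=-6,dy=-3->C; (1,4):dx=-3,dy=+1->D; (1,5):dx=+5,dy=+7->C
  (1,6):dx=-2,dy=-4->C; (1,7):dx=+4,dy=+10->C; (1,8):dx=+2,dy=-7->D; (1,9):dx=+1,dy=+5->C
  (2,3):dx=-5,dy=-7->C; (2,4):dx=-2,dy=-3->C; (2,5):dx=+6,dy=+3->C; (2,6):dx=-1,dy=-8->C
  (2,7):dx=+5,dy=+6->C; (2,8):dx=+3,dy=-11->D; (2,9):dx=+2,dy=+1->C; (3,4):dx=+3,dy=+4->C
  (3,5):dx=+11,dy=+10->C; (3,6):dx=+4,dy=-1->D; (3,7):dx=+10,dy=+13->C; (3,8):dx=+8,dy=-4->D
  (3,9):dx=+7,dy=+8->C; (4,5):dx=+8,dy=+6->C; (4,6):dx=+1,dy=-5->D; (4,7):dx=+7,dy=+9->C
  (4,8):dx=+5,dy=-8->D; (4,9):dx=+4,dy=+4->C; (5,6):dx=-7,dy=-11->C; (5,7):dx=-1,dy=+3->D
  (5,8):dx=-3,dy=-14->C; (5,9):dx=-4,dy=-2->C; (6,7):dx=+6,dy=+14->C; (6,8):dx=+4,dy=-3->D
  (6,9):dx=+3,dy=+9->C; (7,8):dx=-2,dy=-17->C; (7,9):dx=-3,dy=-5->C; (8,9):dx=-1,dy=+12->D
Step 2: C = 25, D = 11, total pairs = 36.
Step 3: tau = (C - D)/(n(n-1)/2) = (25 - 11)/36 = 0.388889.
Step 4: Exact two-sided p-value (enumerate n! = 362880 permutations of y under H0): p = 0.180181.
Step 5: alpha = 0.1. fail to reject H0.

tau_b = 0.3889 (C=25, D=11), p = 0.180181, fail to reject H0.


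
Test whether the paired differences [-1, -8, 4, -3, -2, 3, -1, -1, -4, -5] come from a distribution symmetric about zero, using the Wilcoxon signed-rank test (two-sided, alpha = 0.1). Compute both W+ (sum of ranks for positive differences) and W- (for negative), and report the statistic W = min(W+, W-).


Step 1: Drop any zero differences (none here) and take |d_i|.
|d| = [1, 8, 4, 3, 2, 3, 1, 1, 4, 5]
Step 2: Midrank |d_i| (ties get averaged ranks).
ranks: |1|->2, |8|->10, |4|->7.5, |3|->5.5, |2|->4, |3|->5.5, |1|->2, |1|->2, |4|->7.5, |5|->9
Step 3: Attach original signs; sum ranks with positive sign and with negative sign.
W+ = 7.5 + 5.5 = 13
W- = 2 + 10 + 5.5 + 4 + 2 + 2 + 7.5 + 9 = 42
(Check: W+ + W- = 55 should equal n(n+1)/2 = 55.)
Step 4: Test statistic W = min(W+, W-) = 13.
Step 5: Ties in |d|, so use the tie-corrected normal approximation.
        E[W] = n(n+1)/4 = 10*11/4 = 27.5.
        Tie groups: |d|=1 (t=3), |d|=3 (t=2), |d|=4 (t=2); sum(t^3 - t) = 36.
        Var[W] = n(n+1)(2n+1)/24 - sum(t^3-t)/48 = 2310/24 - 36/48 = 95.5.
        z = (W - E[W]) / sqrt(Var[W]) = (13 - 27.5) / 9.7724 = -1.4838.
        Two-sided p = 2*Phi(z) = 0.137870.
Step 6: alpha = 0.1. fail to reject H0.

W+ = 13, W- = 42, W = min = 13, p = 0.137870, fail to reject H0.


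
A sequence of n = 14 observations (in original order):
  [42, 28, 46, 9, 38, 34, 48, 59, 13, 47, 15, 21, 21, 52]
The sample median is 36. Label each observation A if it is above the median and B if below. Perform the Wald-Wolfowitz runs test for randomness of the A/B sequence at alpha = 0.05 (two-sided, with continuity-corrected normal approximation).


Step 1: Compute median = 36; label A = above, B = below.
Labels in order: ABABABAABABBBA  (n_A = 7, n_B = 7)
Step 2: Count runs R = 11.
Step 3: Under H0 (random ordering), E[R] = 2*n_A*n_B/(n_A+n_B) + 1 = 2*7*7/14 + 1 = 8.0000.
        Var[R] = 2*n_A*n_B*(2*n_A*n_B - n_A - n_B) / ((n_A+n_B)^2 * (n_A+n_B-1)) = 8232/2548 = 3.2308.
        SD[R] = 1.7974.
Step 4: Continuity-corrected z = (R - 0.5 - E[R]) / SD[R] = (11 - 0.5 - 8.0000) / 1.7974 = 1.3909.
Step 5: Two-sided p-value via normal approximation = 2*(1 - Phi(|z|)) = 0.164264.
Step 6: alpha = 0.05. fail to reject H0.

R = 11, z = 1.3909, p = 0.164264, fail to reject H0.


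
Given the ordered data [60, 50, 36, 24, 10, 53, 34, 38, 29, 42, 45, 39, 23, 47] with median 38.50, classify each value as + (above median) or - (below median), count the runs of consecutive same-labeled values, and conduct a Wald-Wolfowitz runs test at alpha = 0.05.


Step 1: Compute median = 38.50; label A = above, B = below.
Labels in order: AABBBABBBAAABA  (n_A = 7, n_B = 7)
Step 2: Count runs R = 7.
Step 3: Under H0 (random ordering), E[R] = 2*n_A*n_B/(n_A+n_B) + 1 = 2*7*7/14 + 1 = 8.0000.
        Var[R] = 2*n_A*n_B*(2*n_A*n_B - n_A - n_B) / ((n_A+n_B)^2 * (n_A+n_B-1)) = 8232/2548 = 3.2308.
        SD[R] = 1.7974.
Step 4: Continuity-corrected z = (R + 0.5 - E[R]) / SD[R] = (7 + 0.5 - 8.0000) / 1.7974 = -0.2782.
Step 5: Two-sided p-value via normal approximation = 2*(1 - Phi(|z|)) = 0.780879.
Step 6: alpha = 0.05. fail to reject H0.

R = 7, z = -0.2782, p = 0.780879, fail to reject H0.


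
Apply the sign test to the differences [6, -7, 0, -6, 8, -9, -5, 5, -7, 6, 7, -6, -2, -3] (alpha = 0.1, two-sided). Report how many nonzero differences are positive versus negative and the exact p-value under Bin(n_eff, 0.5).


Step 1: Discard zero differences. Original n = 14; n_eff = number of nonzero differences = 13.
Nonzero differences (with sign): +6, -7, -6, +8, -9, -5, +5, -7, +6, +7, -6, -2, -3
Step 2: Count signs: positive = 5, negative = 8.
Step 3: Under H0: P(positive) = 0.5, so the number of positives S ~ Bin(13, 0.5).
Step 4: Two-sided exact p-value = sum of Bin(13,0.5) probabilities at or below the observed probability = 0.581055.
Step 5: alpha = 0.1. fail to reject H0.

n_eff = 13, pos = 5, neg = 8, p = 0.581055, fail to reject H0.


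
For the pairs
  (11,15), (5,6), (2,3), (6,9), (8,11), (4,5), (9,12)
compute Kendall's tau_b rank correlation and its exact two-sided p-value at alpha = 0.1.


Step 1: Enumerate the 21 unordered pairs (i,j) with i<j and classify each by sign(x_j-x_i) * sign(y_j-y_i).
  (1,2):dx=-6,dy=-9->C; (1,3):dx=-9,dy=-12->C; (1,4):dx=-5,dy=-6->C; (1,5):dx=-3,dy=-4->C
  (1,6):dx=-7,dy=-10->C; (1,7):dx=-2,dy=-3->C; (2,3):dx=-3,dy=-3->C; (2,4):dx=+1,dy=+3->C
  (2,5):dx=+3,dy=+5->C; (2,6):dx=-1,dy=-1->C; (2,7):dx=+4,dy=+6->C; (3,4):dx=+4,dy=+6->C
  (3,5):dx=+6,dy=+8->C; (3,6):dx=+2,dy=+2->C; (3,7):dx=+7,dy=+9->C; (4,5):dx=+2,dy=+2->C
  (4,6):dx=-2,dy=-4->C; (4,7):dx=+3,dy=+3->C; (5,6):dx=-4,dy=-6->C; (5,7):dx=+1,dy=+1->C
  (6,7):dx=+5,dy=+7->C
Step 2: C = 21, D = 0, total pairs = 21.
Step 3: tau = (C - D)/(n(n-1)/2) = (21 - 0)/21 = 1.000000.
Step 4: Exact two-sided p-value (enumerate n! = 5040 permutations of y under H0): p = 0.000397.
Step 5: alpha = 0.1. reject H0.

tau_b = 1.0000 (C=21, D=0), p = 0.000397, reject H0.


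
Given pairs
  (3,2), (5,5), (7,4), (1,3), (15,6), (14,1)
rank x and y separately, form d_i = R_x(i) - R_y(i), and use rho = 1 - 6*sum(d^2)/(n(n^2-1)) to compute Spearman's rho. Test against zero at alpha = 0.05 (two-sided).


Step 1: Rank x and y separately (midranks; no ties here).
rank(x): 3->2, 5->3, 7->4, 1->1, 15->6, 14->5
rank(y): 2->2, 5->5, 4->4, 3->3, 6->6, 1->1
Step 2: d_i = R_x(i) - R_y(i); compute d_i^2.
  (2-2)^2=0, (3-5)^2=4, (4-4)^2=0, (1-3)^2=4, (6-6)^2=0, (5-1)^2=16
sum(d^2) = 24.
Step 3: rho = 1 - 6*24 / (6*(6^2 - 1)) = 1 - 144/210 = 0.314286.
Step 4: Under H0, t = rho * sqrt((n-2)/(1-rho^2)) = 0.6621 ~ t(4).
Step 5: Two-sided p-value from the t-distribution with 4 df = 0.544093.
Step 6: alpha = 0.05. fail to reject H0.

rho = 0.3143, p = 0.544093, fail to reject H0 at alpha = 0.05.


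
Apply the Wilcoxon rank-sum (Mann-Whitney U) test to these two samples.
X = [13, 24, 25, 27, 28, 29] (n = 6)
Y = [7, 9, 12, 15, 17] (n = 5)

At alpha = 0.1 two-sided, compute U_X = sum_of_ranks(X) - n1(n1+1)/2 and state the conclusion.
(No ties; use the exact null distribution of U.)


Step 1: Combine and sort all 11 observations; assign midranks.
sorted (value, group): (7,Y), (9,Y), (12,Y), (13,X), (15,Y), (17,Y), (24,X), (25,X), (27,X), (28,X), (29,X)
ranks: 7->1, 9->2, 12->3, 13->4, 15->5, 17->6, 24->7, 25->8, 27->9, 28->10, 29->11
Step 2: Rank sum for X: R1 = 4 + 7 + 8 + 9 + 10 + 11 = 49.
Step 3: U_X = R1 - n1(n1+1)/2 = 49 - 6*7/2 = 49 - 21 = 28.
       U_Y = n1*n2 - U_X = 30 - 28 = 2.
Step 4: No ties, so the exact null distribution of U (based on enumerating the C(11,6) = 462 equally likely rank assignments) gives the two-sided p-value.
Step 5: p-value = 0.017316; compare to alpha = 0.1. reject H0.

U_X = 28, p = 0.017316, reject H0 at alpha = 0.1.


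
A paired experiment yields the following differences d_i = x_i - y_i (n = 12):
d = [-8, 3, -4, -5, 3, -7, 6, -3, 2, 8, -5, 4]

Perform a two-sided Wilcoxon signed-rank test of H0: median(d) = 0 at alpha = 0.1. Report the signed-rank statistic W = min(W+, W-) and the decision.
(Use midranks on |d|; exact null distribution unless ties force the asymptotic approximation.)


Step 1: Drop any zero differences (none here) and take |d_i|.
|d| = [8, 3, 4, 5, 3, 7, 6, 3, 2, 8, 5, 4]
Step 2: Midrank |d_i| (ties get averaged ranks).
ranks: |8|->11.5, |3|->3, |4|->5.5, |5|->7.5, |3|->3, |7|->10, |6|->9, |3|->3, |2|->1, |8|->11.5, |5|->7.5, |4|->5.5
Step 3: Attach original signs; sum ranks with positive sign and with negative sign.
W+ = 3 + 3 + 9 + 1 + 11.5 + 5.5 = 33
W- = 11.5 + 5.5 + 7.5 + 10 + 3 + 7.5 = 45
(Check: W+ + W- = 78 should equal n(n+1)/2 = 78.)
Step 4: Test statistic W = min(W+, W-) = 33.
Step 5: Ties in |d|, so use the tie-corrected normal approximation.
        E[W] = n(n+1)/4 = 12*13/4 = 39.
        Tie groups: |d|=3 (t=3), |d|=4 (t=2), |d|=5 (t=2), |d|=8 (t=2); sum(t^3 - t) = 42.
        Var[W] = n(n+1)(2n+1)/24 - sum(t^3-t)/48 = 3900/24 - 42/48 = 161.625.
        z = (W - E[W]) / sqrt(Var[W]) = (33 - 39) / 12.7132 = -0.4720.
        Two-sided p = 2*Phi(z) = 0.636962.
Step 6: alpha = 0.1. fail to reject H0.

W+ = 33, W- = 45, W = min = 33, p = 0.636962, fail to reject H0.


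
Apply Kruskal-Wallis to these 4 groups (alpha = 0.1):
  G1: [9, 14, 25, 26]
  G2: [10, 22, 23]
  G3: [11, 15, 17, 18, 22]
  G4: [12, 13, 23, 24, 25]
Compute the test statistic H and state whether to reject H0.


Step 1: Combine all N = 17 observations and assign midranks.
sorted (value, group, rank): (9,G1,1), (10,G2,2), (11,G3,3), (12,G4,4), (13,G4,5), (14,G1,6), (15,G3,7), (17,G3,8), (18,G3,9), (22,G2,10.5), (22,G3,10.5), (23,G2,12.5), (23,G4,12.5), (24,G4,14), (25,G1,15.5), (25,G4,15.5), (26,G1,17)
Step 2: Sum ranks within each group.
R_1 = 39.5 (n_1 = 4)
R_2 = 25 (n_2 = 3)
R_3 = 37.5 (n_3 = 5)
R_4 = 51 (n_4 = 5)
Step 3: H = 12/(N(N+1)) * sum(R_i^2/n_i) - 3(N+1)
     = 12/(17*18) * (39.5^2/4 + 25^2/3 + 37.5^2/5 + 51^2/5) - 3*18
     = 0.039216 * 1399.85 - 54
     = 0.895915.
Step 4: Ties present; correction factor C = 1 - 18/(17^3 - 17) = 0.996324. Corrected H = 0.895915 / 0.996324 = 0.899221.
Step 5: Under H0, H ~ chi^2(3); p-value = 0.825616.
Step 6: alpha = 0.1. fail to reject H0.

H = 0.8992, df = 3, p = 0.825616, fail to reject H0.


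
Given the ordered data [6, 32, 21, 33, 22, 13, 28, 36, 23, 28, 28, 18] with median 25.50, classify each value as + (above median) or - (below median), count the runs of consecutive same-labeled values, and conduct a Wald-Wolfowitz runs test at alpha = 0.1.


Step 1: Compute median = 25.50; label A = above, B = below.
Labels in order: BABABBAABAAB  (n_A = 6, n_B = 6)
Step 2: Count runs R = 9.
Step 3: Under H0 (random ordering), E[R] = 2*n_A*n_B/(n_A+n_B) + 1 = 2*6*6/12 + 1 = 7.0000.
        Var[R] = 2*n_A*n_B*(2*n_A*n_B - n_A - n_B) / ((n_A+n_B)^2 * (n_A+n_B-1)) = 4320/1584 = 2.7273.
        SD[R] = 1.6514.
Step 4: Continuity-corrected z = (R - 0.5 - E[R]) / SD[R] = (9 - 0.5 - 7.0000) / 1.6514 = 0.9083.
Step 5: Two-sided p-value via normal approximation = 2*(1 - Phi(|z|)) = 0.363722.
Step 6: alpha = 0.1. fail to reject H0.

R = 9, z = 0.9083, p = 0.363722, fail to reject H0.


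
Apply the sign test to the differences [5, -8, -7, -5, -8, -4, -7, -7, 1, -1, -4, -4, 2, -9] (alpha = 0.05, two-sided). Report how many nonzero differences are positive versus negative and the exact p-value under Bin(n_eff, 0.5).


Step 1: Discard zero differences. Original n = 14; n_eff = number of nonzero differences = 14.
Nonzero differences (with sign): +5, -8, -7, -5, -8, -4, -7, -7, +1, -1, -4, -4, +2, -9
Step 2: Count signs: positive = 3, negative = 11.
Step 3: Under H0: P(positive) = 0.5, so the number of positives S ~ Bin(14, 0.5).
Step 4: Two-sided exact p-value = sum of Bin(14,0.5) probabilities at or below the observed probability = 0.057373.
Step 5: alpha = 0.05. fail to reject H0.

n_eff = 14, pos = 3, neg = 11, p = 0.057373, fail to reject H0.


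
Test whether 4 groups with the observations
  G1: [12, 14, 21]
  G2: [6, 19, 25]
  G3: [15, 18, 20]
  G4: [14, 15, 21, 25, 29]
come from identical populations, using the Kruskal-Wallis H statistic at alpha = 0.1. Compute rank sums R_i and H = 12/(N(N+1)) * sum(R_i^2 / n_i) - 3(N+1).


Step 1: Combine all N = 14 observations and assign midranks.
sorted (value, group, rank): (6,G2,1), (12,G1,2), (14,G1,3.5), (14,G4,3.5), (15,G3,5.5), (15,G4,5.5), (18,G3,7), (19,G2,8), (20,G3,9), (21,G1,10.5), (21,G4,10.5), (25,G2,12.5), (25,G4,12.5), (29,G4,14)
Step 2: Sum ranks within each group.
R_1 = 16 (n_1 = 3)
R_2 = 21.5 (n_2 = 3)
R_3 = 21.5 (n_3 = 3)
R_4 = 46 (n_4 = 5)
Step 3: H = 12/(N(N+1)) * sum(R_i^2/n_i) - 3(N+1)
     = 12/(14*15) * (16^2/3 + 21.5^2/3 + 21.5^2/3 + 46^2/5) - 3*15
     = 0.057143 * 816.7 - 45
     = 1.668571.
Step 4: Ties present; correction factor C = 1 - 24/(14^3 - 14) = 0.991209. Corrected H = 1.668571 / 0.991209 = 1.683370.
Step 5: Under H0, H ~ chi^2(3); p-value = 0.640637.
Step 6: alpha = 0.1. fail to reject H0.

H = 1.6834, df = 3, p = 0.640637, fail to reject H0.


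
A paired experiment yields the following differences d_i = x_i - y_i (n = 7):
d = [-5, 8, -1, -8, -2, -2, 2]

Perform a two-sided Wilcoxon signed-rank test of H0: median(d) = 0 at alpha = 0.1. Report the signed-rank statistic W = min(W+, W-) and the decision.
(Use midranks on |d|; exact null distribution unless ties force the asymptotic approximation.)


Step 1: Drop any zero differences (none here) and take |d_i|.
|d| = [5, 8, 1, 8, 2, 2, 2]
Step 2: Midrank |d_i| (ties get averaged ranks).
ranks: |5|->5, |8|->6.5, |1|->1, |8|->6.5, |2|->3, |2|->3, |2|->3
Step 3: Attach original signs; sum ranks with positive sign and with negative sign.
W+ = 6.5 + 3 = 9.5
W- = 5 + 1 + 6.5 + 3 + 3 = 18.5
(Check: W+ + W- = 28 should equal n(n+1)/2 = 28.)
Step 4: Test statistic W = min(W+, W-) = 9.5.
Step 5: Ties in |d|, so use the tie-corrected normal approximation.
        E[W] = n(n+1)/4 = 7*8/4 = 14.
        Tie groups: |d|=2 (t=3), |d|=8 (t=2); sum(t^3 - t) = 30.
        Var[W] = n(n+1)(2n+1)/24 - sum(t^3-t)/48 = 840/24 - 30/48 = 34.375.
        z = (W - E[W]) / sqrt(Var[W]) = (9.5 - 14) / 5.8630 = -0.7675.
        Two-sided p = 2*Phi(z) = 0.442771.
Step 6: alpha = 0.1. fail to reject H0.

W+ = 9.5, W- = 18.5, W = min = 9.5, p = 0.442771, fail to reject H0.


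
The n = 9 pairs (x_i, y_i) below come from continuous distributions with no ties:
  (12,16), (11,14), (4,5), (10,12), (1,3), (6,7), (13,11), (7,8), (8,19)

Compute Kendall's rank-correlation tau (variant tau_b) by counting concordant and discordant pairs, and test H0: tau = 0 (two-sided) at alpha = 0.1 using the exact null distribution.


Step 1: Enumerate the 36 unordered pairs (i,j) with i<j and classify each by sign(x_j-x_i) * sign(y_j-y_i).
  (1,2):dx=-1,dy=-2->C; (1,3):dx=-8,dy=-11->C; (1,4):dx=-2,dy=-4->C; (1,5):dx=-11,dy=-13->C
  (1,6):dx=-6,dy=-9->C; (1,7):dx=+1,dy=-5->D; (1,8):dx=-5,dy=-8->C; (1,9):dx=-4,dy=+3->D
  (2,3):dx=-7,dy=-9->C; (2,4):dx=-1,dy=-2->C; (2,5):dx=-10,dy=-11->C; (2,6):dx=-5,dy=-7->C
  (2,7):dx=+2,dy=-3->D; (2,8):dx=-4,dy=-6->C; (2,9):dx=-3,dy=+5->D; (3,4):dx=+6,dy=+7->C
  (3,5):dx=-3,dy=-2->C; (3,6):dx=+2,dy=+2->C; (3,7):dx=+9,dy=+6->C; (3,8):dx=+3,dy=+3->C
  (3,9):dx=+4,dy=+14->C; (4,5):dx=-9,dy=-9->C; (4,6):dx=-4,dy=-5->C; (4,7):dx=+3,dy=-1->D
  (4,8):dx=-3,dy=-4->C; (4,9):dx=-2,dy=+7->D; (5,6):dx=+5,dy=+4->C; (5,7):dx=+12,dy=+8->C
  (5,8):dx=+6,dy=+5->C; (5,9):dx=+7,dy=+16->C; (6,7):dx=+7,dy=+4->C; (6,8):dx=+1,dy=+1->C
  (6,9):dx=+2,dy=+12->C; (7,8):dx=-6,dy=-3->C; (7,9):dx=-5,dy=+8->D; (8,9):dx=+1,dy=+11->C
Step 2: C = 29, D = 7, total pairs = 36.
Step 3: tau = (C - D)/(n(n-1)/2) = (29 - 7)/36 = 0.611111.
Step 4: Exact two-sided p-value (enumerate n! = 362880 permutations of y under H0): p = 0.024741.
Step 5: alpha = 0.1. reject H0.

tau_b = 0.6111 (C=29, D=7), p = 0.024741, reject H0.


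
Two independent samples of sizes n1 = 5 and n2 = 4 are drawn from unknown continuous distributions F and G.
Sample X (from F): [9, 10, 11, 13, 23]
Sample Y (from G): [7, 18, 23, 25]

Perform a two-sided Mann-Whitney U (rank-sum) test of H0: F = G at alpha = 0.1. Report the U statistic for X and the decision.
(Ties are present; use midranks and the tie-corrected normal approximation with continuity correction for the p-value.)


Step 1: Combine and sort all 9 observations; assign midranks.
sorted (value, group): (7,Y), (9,X), (10,X), (11,X), (13,X), (18,Y), (23,X), (23,Y), (25,Y)
ranks: 7->1, 9->2, 10->3, 11->4, 13->5, 18->6, 23->7.5, 23->7.5, 25->9
Step 2: Rank sum for X: R1 = 2 + 3 + 4 + 5 + 7.5 = 21.5.
Step 3: U_X = R1 - n1(n1+1)/2 = 21.5 - 5*6/2 = 21.5 - 15 = 6.5.
       U_Y = n1*n2 - U_X = 20 - 6.5 = 13.5.
Step 4: Ties are present, so use the tie-corrected normal approximation (with continuity correction) for the p-value.
Step 5: p-value = 0.460558; compare to alpha = 0.1. fail to reject H0.

U_X = 6.5, p = 0.460558, fail to reject H0 at alpha = 0.1.


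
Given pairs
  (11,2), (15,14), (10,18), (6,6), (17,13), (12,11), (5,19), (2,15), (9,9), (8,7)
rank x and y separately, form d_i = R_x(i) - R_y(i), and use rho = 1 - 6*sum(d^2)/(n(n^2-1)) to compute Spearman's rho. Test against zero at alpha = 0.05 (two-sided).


Step 1: Rank x and y separately (midranks; no ties here).
rank(x): 11->7, 15->9, 10->6, 6->3, 17->10, 12->8, 5->2, 2->1, 9->5, 8->4
rank(y): 2->1, 14->7, 18->9, 6->2, 13->6, 11->5, 19->10, 15->8, 9->4, 7->3
Step 2: d_i = R_x(i) - R_y(i); compute d_i^2.
  (7-1)^2=36, (9-7)^2=4, (6-9)^2=9, (3-2)^2=1, (10-6)^2=16, (8-5)^2=9, (2-10)^2=64, (1-8)^2=49, (5-4)^2=1, (4-3)^2=1
sum(d^2) = 190.
Step 3: rho = 1 - 6*190 / (10*(10^2 - 1)) = 1 - 1140/990 = -0.151515.
Step 4: Under H0, t = rho * sqrt((n-2)/(1-rho^2)) = -0.4336 ~ t(8).
Step 5: Two-sided p-value from the t-distribution with 8 df = 0.676065.
Step 6: alpha = 0.05. fail to reject H0.

rho = -0.1515, p = 0.676065, fail to reject H0 at alpha = 0.05.


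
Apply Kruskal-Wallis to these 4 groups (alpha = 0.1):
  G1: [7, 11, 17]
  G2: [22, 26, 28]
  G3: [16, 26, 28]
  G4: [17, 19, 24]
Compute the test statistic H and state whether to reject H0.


Step 1: Combine all N = 12 observations and assign midranks.
sorted (value, group, rank): (7,G1,1), (11,G1,2), (16,G3,3), (17,G1,4.5), (17,G4,4.5), (19,G4,6), (22,G2,7), (24,G4,8), (26,G2,9.5), (26,G3,9.5), (28,G2,11.5), (28,G3,11.5)
Step 2: Sum ranks within each group.
R_1 = 7.5 (n_1 = 3)
R_2 = 28 (n_2 = 3)
R_3 = 24 (n_3 = 3)
R_4 = 18.5 (n_4 = 3)
Step 3: H = 12/(N(N+1)) * sum(R_i^2/n_i) - 3(N+1)
     = 12/(12*13) * (7.5^2/3 + 28^2/3 + 24^2/3 + 18.5^2/3) - 3*13
     = 0.076923 * 586.167 - 39
     = 6.089744.
Step 4: Ties present; correction factor C = 1 - 18/(12^3 - 12) = 0.989510. Corrected H = 6.089744 / 0.989510 = 6.154299.
Step 5: Under H0, H ~ chi^2(3); p-value = 0.104340.
Step 6: alpha = 0.1. fail to reject H0.

H = 6.1543, df = 3, p = 0.104340, fail to reject H0.


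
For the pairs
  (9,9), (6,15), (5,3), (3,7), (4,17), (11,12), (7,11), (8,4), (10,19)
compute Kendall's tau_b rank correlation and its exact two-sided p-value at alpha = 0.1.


Step 1: Enumerate the 36 unordered pairs (i,j) with i<j and classify each by sign(x_j-x_i) * sign(y_j-y_i).
  (1,2):dx=-3,dy=+6->D; (1,3):dx=-4,dy=-6->C; (1,4):dx=-6,dy=-2->C; (1,5):dx=-5,dy=+8->D
  (1,6):dx=+2,dy=+3->C; (1,7):dx=-2,dy=+2->D; (1,8):dx=-1,dy=-5->C; (1,9):dx=+1,dy=+10->C
  (2,3):dx=-1,dy=-12->C; (2,4):dx=-3,dy=-8->C; (2,5):dx=-2,dy=+2->D; (2,6):dx=+5,dy=-3->D
  (2,7):dx=+1,dy=-4->D; (2,8):dx=+2,dy=-11->D; (2,9):dx=+4,dy=+4->C; (3,4):dx=-2,dy=+4->D
  (3,5):dx=-1,dy=+14->D; (3,6):dx=+6,dy=+9->C; (3,7):dx=+2,dy=+8->C; (3,8):dx=+3,dy=+1->C
  (3,9):dx=+5,dy=+16->C; (4,5):dx=+1,dy=+10->C; (4,6):dx=+8,dy=+5->C; (4,7):dx=+4,dy=+4->C
  (4,8):dx=+5,dy=-3->D; (4,9):dx=+7,dy=+12->C; (5,6):dx=+7,dy=-5->D; (5,7):dx=+3,dy=-6->D
  (5,8):dx=+4,dy=-13->D; (5,9):dx=+6,dy=+2->C; (6,7):dx=-4,dy=-1->C; (6,8):dx=-3,dy=-8->C
  (6,9):dx=-1,dy=+7->D; (7,8):dx=+1,dy=-7->D; (7,9):dx=+3,dy=+8->C; (8,9):dx=+2,dy=+15->C
Step 2: C = 21, D = 15, total pairs = 36.
Step 3: tau = (C - D)/(n(n-1)/2) = (21 - 15)/36 = 0.166667.
Step 4: Exact two-sided p-value (enumerate n! = 362880 permutations of y under H0): p = 0.612202.
Step 5: alpha = 0.1. fail to reject H0.

tau_b = 0.1667 (C=21, D=15), p = 0.612202, fail to reject H0.
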